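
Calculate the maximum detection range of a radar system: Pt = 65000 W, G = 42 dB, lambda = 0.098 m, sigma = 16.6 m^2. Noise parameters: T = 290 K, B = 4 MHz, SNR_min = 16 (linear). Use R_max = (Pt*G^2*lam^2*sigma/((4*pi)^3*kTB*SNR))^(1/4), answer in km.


G_lin = 10^(42/10) = 15848.931925
R^4 = 65000 * 15848.931925^2 * 0.098^2 * 16.6 / ((4*pi)^3 * 1.38e-23 * 290 * 4000000.0 * 16)
R^4 = 5.12138e21 m^4
R_max = (5.12138e21)^(1/4) = 267514.1 m = 267.5 km

267.5 km


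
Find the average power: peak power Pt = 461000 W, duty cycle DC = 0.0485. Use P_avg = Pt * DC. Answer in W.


P_avg = 461000 * 0.0485 = 22358.5 W

22358.5 W


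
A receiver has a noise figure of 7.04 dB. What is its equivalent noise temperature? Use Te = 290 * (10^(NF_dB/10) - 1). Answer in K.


NF_lin = 10^(7.04/10) = 5.058247
Te = 290 * (5.058247 - 1) = 1176.9 K

1176.9 K


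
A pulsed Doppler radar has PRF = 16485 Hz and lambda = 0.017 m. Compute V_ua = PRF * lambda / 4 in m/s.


V_ua = 16485 * 0.017 / 4 = 70.1 m/s

70.1 m/s


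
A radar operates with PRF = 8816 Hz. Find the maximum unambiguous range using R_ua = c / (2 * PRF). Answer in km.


R_ua = 3e8 / (2 * 8816) = 17014.5 m = 17.0 km

17.0 km


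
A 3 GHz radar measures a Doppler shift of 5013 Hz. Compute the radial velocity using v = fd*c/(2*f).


v = 5013 * 3e8 / (2 * 3000000000.0) = 250.7 m/s

250.7 m/s


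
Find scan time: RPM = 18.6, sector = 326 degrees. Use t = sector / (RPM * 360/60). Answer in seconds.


t = 326 / (18.6 * 360) * 60 = 2.92 s

2.92 s


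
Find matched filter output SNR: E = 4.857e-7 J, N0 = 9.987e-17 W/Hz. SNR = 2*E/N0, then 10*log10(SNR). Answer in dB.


SNR_lin = 2 * 4.857e-7 / 9.987e-17 = 9.727e9
SNR_dB = 10*log10(9.727e9) = 99.9 dB

99.9 dB


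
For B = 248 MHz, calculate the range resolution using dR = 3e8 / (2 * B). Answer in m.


dR = 3e8 / (2 * 248000000.0) = 0.6 m

0.6 m


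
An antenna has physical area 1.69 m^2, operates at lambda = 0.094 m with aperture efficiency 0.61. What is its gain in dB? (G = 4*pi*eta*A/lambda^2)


G_linear = 4*pi*0.61*1.69/0.094^2 = 1466.12
G_dB = 10*log10(1466.12) = 31.7 dB

31.7 dB


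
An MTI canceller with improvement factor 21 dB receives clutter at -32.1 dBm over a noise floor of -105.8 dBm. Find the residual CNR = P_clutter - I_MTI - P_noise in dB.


CNR = -32.1 - 21 - (-105.8) = 52.7 dB

52.7 dB


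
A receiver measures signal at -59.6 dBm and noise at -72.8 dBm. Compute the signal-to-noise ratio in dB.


SNR = -59.6 - (-72.8) = 13.2 dB

13.2 dB


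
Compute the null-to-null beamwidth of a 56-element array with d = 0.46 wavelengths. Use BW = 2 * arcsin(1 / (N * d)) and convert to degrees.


1/(N*d) = 1/(56*0.46) = 0.03882
BW = 2*arcsin(0.03882) = 4.4 degrees

4.4 degrees


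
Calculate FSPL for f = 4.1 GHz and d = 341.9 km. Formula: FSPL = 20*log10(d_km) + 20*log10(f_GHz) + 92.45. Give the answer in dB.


20*log10(341.9) = 50.68
20*log10(4.1) = 12.26
FSPL = 155.4 dB

155.4 dB


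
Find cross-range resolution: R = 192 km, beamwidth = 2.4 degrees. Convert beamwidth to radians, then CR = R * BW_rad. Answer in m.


BW_rad = 0.041887902
CR = 192000 * 0.041887902 = 8042.5 m

8042.5 m


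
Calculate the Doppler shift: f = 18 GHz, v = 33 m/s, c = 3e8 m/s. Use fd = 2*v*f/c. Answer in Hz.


fd = 2 * 33 * 18000000000.0 / 3e8 = 3960.0 Hz

3960.0 Hz


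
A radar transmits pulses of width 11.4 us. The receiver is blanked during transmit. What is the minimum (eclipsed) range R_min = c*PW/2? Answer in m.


R_min = 3e8 * 11.4e-6 / 2 = 1710.0 m

1710.0 m


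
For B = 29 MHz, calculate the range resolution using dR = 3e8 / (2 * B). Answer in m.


dR = 3e8 / (2 * 29000000.0) = 5.17 m

5.17 m


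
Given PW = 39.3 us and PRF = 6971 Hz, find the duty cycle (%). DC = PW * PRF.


DC = 39.3e-6 * 6971 * 100 = 27.4%

27.4%


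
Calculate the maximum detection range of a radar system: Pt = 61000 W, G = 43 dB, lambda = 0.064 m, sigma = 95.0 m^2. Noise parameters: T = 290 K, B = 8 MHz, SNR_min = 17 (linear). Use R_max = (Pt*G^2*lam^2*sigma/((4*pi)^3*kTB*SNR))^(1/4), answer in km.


G_lin = 10^(43/10) = 19952.62315
R^4 = 61000 * 19952.62315^2 * 0.064^2 * 95.0 / ((4*pi)^3 * 1.38e-23 * 290 * 8000000.0 * 17)
R^4 = 8.74919e21 m^4
R_max = (8.74919e21)^(1/4) = 305838.4 m = 305.8 km

305.8 km


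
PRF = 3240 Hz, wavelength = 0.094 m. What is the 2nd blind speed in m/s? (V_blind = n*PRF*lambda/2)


V_blind = 2 * 3240 * 0.094 / 2 = 304.6 m/s

304.6 m/s


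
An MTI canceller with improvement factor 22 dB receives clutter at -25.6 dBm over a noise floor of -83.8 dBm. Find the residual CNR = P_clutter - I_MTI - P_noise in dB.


CNR = -25.6 - 22 - (-83.8) = 36.2 dB

36.2 dB


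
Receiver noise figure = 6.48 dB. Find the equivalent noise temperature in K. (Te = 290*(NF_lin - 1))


NF_lin = 10^(6.48/10) = 4.446313
Te = 290 * (4.446313 - 1) = 999.4 K

999.4 K


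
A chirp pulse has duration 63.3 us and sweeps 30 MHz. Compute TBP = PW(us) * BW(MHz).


TBP = 63.3 * 30 = 1899.0

1899.0


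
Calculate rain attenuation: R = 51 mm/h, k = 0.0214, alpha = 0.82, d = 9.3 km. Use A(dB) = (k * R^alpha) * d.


gamma = 0.0214 * 51^0.82 = 0.537801 dB/km
A = 0.537801 * 9.3 = 5.0 dB

5.0 dB


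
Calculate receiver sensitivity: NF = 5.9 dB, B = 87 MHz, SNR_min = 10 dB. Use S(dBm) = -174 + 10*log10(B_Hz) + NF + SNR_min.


10*log10(87000000.0) = 79.4
S = -174 + 79.4 + 5.9 + 10 = -78.7 dBm

-78.7 dBm


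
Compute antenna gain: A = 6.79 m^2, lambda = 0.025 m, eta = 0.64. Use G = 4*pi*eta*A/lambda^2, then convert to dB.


G_linear = 4*pi*0.64*6.79/0.025^2 = 87373.47
G_dB = 10*log10(87373.47) = 49.4 dB

49.4 dB


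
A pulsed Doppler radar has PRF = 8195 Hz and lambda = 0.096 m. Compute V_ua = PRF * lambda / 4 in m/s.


V_ua = 8195 * 0.096 / 4 = 196.7 m/s

196.7 m/s


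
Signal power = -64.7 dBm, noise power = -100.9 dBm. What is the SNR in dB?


SNR = -64.7 - (-100.9) = 36.2 dB

36.2 dB


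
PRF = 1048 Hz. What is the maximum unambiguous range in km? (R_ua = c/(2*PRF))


R_ua = 3e8 / (2 * 1048) = 143129.8 m = 143.1 km

143.1 km


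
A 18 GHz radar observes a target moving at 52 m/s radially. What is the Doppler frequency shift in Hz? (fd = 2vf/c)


fd = 2 * 52 * 18000000000.0 / 3e8 = 6240.0 Hz

6240.0 Hz


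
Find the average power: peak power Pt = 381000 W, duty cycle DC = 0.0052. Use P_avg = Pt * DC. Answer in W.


P_avg = 381000 * 0.0052 = 1981.2 W

1981.2 W


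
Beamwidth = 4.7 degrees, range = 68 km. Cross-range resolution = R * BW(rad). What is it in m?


BW_rad = 0.082030475
CR = 68000 * 0.082030475 = 5578.1 m

5578.1 m


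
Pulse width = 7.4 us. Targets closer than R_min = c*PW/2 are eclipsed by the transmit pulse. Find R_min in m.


R_min = 3e8 * 7.4e-6 / 2 = 1110.0 m

1110.0 m


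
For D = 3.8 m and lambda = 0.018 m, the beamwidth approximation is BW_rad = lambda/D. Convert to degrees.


BW_rad = 0.018 / 3.8 = 0.004737
BW_deg = 0.27 degrees

0.27 degrees


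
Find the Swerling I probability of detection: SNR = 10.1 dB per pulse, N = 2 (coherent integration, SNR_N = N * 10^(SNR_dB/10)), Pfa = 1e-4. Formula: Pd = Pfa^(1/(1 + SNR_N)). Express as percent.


SNR_lin = 10^(10.1/10) = 10.23293
SNR_N = 2 * 10.23293 = 20.46586
1/(1 + SNR_N) = 1/21.46586 = 0.0465856
Pd = (1e-4)^0.0465856 = 0.65111
Pd = 65.1%

65.1%


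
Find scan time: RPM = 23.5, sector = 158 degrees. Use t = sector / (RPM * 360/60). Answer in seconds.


t = 158 / (23.5 * 360) * 60 = 1.12 s

1.12 s


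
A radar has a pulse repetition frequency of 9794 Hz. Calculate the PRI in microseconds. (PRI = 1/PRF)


PRI = 1/9794 = 0.0001021033 s = 102.1 us

102.1 us


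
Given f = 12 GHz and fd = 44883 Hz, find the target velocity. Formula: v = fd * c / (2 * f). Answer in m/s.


v = 44883 * 3e8 / (2 * 12000000000.0) = 561.0 m/s

561.0 m/s


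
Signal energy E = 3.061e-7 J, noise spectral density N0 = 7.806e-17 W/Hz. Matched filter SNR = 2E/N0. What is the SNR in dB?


SNR_lin = 2 * 3.061e-7 / 7.806e-17 = 7.843e9
SNR_dB = 10*log10(7.843e9) = 98.9 dB

98.9 dB


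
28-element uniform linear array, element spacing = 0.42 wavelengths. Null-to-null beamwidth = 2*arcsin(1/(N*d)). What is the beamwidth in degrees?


1/(N*d) = 1/(28*0.42) = 0.085034
BW = 2*arcsin(0.085034) = 9.8 degrees

9.8 degrees


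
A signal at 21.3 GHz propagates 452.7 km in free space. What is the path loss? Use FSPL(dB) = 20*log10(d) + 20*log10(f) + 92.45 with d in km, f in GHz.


20*log10(452.7) = 53.12
20*log10(21.3) = 26.57
FSPL = 172.1 dB

172.1 dB


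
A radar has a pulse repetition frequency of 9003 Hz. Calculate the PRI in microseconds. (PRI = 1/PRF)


PRI = 1/9003 = 0.0001110741 s = 111.1 us

111.1 us


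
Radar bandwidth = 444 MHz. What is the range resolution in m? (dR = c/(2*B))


dR = 3e8 / (2 * 444000000.0) = 0.34 m

0.34 m


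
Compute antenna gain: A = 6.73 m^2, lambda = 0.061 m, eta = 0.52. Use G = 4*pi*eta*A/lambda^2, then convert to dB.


G_linear = 4*pi*0.52*6.73/0.061^2 = 11818.67
G_dB = 10*log10(11818.67) = 40.7 dB

40.7 dB


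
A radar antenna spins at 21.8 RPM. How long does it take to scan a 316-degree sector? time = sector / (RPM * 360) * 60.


t = 316 / (21.8 * 360) * 60 = 2.42 s

2.42 s


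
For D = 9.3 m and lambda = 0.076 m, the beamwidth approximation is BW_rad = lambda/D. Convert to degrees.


BW_rad = 0.076 / 9.3 = 0.008172
BW_deg = 0.47 degrees

0.47 degrees


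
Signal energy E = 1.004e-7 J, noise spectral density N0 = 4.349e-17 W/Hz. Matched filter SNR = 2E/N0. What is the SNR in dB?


SNR_lin = 2 * 1.004e-7 / 4.349e-17 = 4.617e9
SNR_dB = 10*log10(4.617e9) = 96.6 dB

96.6 dB


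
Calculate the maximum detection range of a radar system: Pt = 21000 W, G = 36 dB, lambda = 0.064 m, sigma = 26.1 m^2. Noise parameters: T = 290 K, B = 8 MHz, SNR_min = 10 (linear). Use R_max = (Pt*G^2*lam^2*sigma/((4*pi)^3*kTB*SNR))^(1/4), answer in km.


G_lin = 10^(36/10) = 3981.071706
R^4 = 21000 * 3981.071706^2 * 0.064^2 * 26.1 / ((4*pi)^3 * 1.38e-23 * 290 * 8000000.0 * 10)
R^4 = 5.60045e19 m^4
R_max = (5.60045e19)^(1/4) = 86507.9 m = 86.5 km

86.5 km


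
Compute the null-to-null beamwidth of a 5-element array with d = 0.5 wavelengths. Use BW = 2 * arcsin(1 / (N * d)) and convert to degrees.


1/(N*d) = 1/(5*0.5) = 0.4
BW = 2*arcsin(0.4) = 47.2 degrees

47.2 degrees


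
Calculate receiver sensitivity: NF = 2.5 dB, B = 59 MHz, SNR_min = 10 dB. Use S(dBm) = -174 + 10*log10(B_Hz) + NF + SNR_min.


10*log10(59000000.0) = 77.71
S = -174 + 77.71 + 2.5 + 10 = -83.8 dBm

-83.8 dBm


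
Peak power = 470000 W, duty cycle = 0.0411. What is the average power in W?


P_avg = 470000 * 0.0411 = 19317.0 W

19317.0 W


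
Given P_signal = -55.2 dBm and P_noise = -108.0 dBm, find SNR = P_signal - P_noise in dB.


SNR = -55.2 - (-108.0) = 52.8 dB

52.8 dB


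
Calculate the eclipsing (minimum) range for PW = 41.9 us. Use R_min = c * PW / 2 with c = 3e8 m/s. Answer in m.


R_min = 3e8 * 41.9e-6 / 2 = 6285.0 m

6285.0 m


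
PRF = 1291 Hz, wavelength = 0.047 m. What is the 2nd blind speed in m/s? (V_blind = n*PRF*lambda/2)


V_blind = 2 * 1291 * 0.047 / 2 = 60.7 m/s

60.7 m/s


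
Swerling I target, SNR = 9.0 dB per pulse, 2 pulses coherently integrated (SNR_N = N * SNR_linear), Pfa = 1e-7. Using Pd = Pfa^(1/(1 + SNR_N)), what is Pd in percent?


SNR_lin = 10^(9.0/10) = 7.94328
SNR_N = 2 * 7.94328 = 15.88656
1/(1 + SNR_N) = 1/16.88656 = 0.0592187
Pd = (1e-7)^0.0592187 = 0.38501
Pd = 38.5%

38.5%


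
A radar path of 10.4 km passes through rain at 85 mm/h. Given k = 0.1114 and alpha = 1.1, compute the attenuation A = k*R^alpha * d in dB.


gamma = 0.1114 * 85^1.1 = 14.765427 dB/km
A = 14.765427 * 10.4 = 153.56 dB

153.56 dB


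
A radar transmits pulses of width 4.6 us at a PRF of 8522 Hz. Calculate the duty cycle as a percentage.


DC = 4.6e-6 * 8522 * 100 = 3.92%

3.92%


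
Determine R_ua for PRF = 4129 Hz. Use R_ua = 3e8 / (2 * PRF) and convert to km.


R_ua = 3e8 / (2 * 4129) = 36328.4 m = 36.3 km

36.3 km


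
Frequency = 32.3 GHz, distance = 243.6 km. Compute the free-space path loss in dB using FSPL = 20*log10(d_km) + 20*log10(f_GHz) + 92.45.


20*log10(243.6) = 47.73
20*log10(32.3) = 30.18
FSPL = 170.4 dB

170.4 dB


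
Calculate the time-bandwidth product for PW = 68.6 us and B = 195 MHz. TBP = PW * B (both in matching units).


TBP = 68.6 * 195 = 13377.0

13377.0


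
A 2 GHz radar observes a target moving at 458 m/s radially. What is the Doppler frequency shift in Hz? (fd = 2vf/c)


fd = 2 * 458 * 2000000000.0 / 3e8 = 6106.7 Hz

6106.7 Hz


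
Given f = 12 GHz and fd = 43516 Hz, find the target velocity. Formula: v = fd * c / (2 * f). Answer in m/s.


v = 43516 * 3e8 / (2 * 12000000000.0) = 544.0 m/s

544.0 m/s


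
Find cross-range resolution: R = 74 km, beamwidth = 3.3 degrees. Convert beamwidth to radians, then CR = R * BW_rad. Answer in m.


BW_rad = 0.057595865
CR = 74000 * 0.057595865 = 4262.1 m

4262.1 m


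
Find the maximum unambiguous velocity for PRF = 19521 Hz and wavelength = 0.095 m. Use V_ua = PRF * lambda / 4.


V_ua = 19521 * 0.095 / 4 = 463.6 m/s

463.6 m/s


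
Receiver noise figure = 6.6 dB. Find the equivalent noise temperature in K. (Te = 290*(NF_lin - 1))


NF_lin = 10^(6.6/10) = 4.570882
Te = 290 * (4.570882 - 1) = 1035.6 K

1035.6 K


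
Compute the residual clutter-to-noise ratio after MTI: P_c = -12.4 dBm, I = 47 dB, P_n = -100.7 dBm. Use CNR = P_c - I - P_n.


CNR = -12.4 - 47 - (-100.7) = 41.3 dB

41.3 dB


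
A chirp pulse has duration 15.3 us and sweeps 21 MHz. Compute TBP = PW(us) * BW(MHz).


TBP = 15.3 * 21 = 321.3

321.3


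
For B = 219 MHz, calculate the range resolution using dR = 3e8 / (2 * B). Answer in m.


dR = 3e8 / (2 * 219000000.0) = 0.68 m

0.68 m


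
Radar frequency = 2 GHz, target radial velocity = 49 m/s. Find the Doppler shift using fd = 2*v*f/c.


fd = 2 * 49 * 2000000000.0 / 3e8 = 653.3 Hz

653.3 Hz


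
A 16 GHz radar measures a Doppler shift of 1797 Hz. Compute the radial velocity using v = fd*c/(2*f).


v = 1797 * 3e8 / (2 * 16000000000.0) = 16.8 m/s

16.8 m/s


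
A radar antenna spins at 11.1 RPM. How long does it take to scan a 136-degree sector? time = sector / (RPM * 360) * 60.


t = 136 / (11.1 * 360) * 60 = 2.04 s

2.04 s


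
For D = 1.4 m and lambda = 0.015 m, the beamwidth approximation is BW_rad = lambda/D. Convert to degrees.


BW_rad = 0.015 / 1.4 = 0.010714
BW_deg = 0.61 degrees

0.61 degrees


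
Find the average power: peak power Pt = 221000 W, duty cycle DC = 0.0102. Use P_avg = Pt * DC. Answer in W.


P_avg = 221000 * 0.0102 = 2254.2 W

2254.2 W


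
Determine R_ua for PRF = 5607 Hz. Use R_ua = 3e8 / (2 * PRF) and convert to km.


R_ua = 3e8 / (2 * 5607) = 26752.3 m = 26.8 km

26.8 km


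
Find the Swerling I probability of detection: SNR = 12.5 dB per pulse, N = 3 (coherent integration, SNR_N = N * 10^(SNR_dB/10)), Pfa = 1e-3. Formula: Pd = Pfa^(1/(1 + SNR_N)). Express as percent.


SNR_lin = 10^(12.5/10) = 17.78279
SNR_N = 3 * 17.78279 = 53.34837
1/(1 + SNR_N) = 1/54.34837 = 0.0183998
Pd = (1e-3)^0.0183998 = 0.88064
Pd = 88.1%

88.1%


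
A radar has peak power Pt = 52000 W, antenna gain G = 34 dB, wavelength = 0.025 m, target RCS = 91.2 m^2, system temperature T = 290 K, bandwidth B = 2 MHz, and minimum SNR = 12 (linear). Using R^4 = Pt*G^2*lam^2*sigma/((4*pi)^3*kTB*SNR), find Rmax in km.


G_lin = 10^(34/10) = 2511.886432
R^4 = 52000 * 2511.886432^2 * 0.025^2 * 91.2 / ((4*pi)^3 * 1.38e-23 * 290 * 2000000.0 * 12)
R^4 = 9.81206e19 m^4
R_max = (9.81206e19)^(1/4) = 99526.8 m = 99.5 km

99.5 km


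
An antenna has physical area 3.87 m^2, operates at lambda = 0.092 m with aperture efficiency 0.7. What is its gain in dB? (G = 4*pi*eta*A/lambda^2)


G_linear = 4*pi*0.7*3.87/0.092^2 = 4022.01
G_dB = 10*log10(4022.01) = 36.0 dB

36.0 dB


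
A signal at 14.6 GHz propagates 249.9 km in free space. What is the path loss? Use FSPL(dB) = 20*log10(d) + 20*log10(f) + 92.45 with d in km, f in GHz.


20*log10(249.9) = 47.96
20*log10(14.6) = 23.29
FSPL = 163.7 dB

163.7 dB


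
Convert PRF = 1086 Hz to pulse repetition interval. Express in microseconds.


PRI = 1/1086 = 0.0009208103 s = 920.8 us

920.8 us


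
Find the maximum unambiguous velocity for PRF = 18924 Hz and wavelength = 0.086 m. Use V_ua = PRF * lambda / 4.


V_ua = 18924 * 0.086 / 4 = 406.9 m/s

406.9 m/s


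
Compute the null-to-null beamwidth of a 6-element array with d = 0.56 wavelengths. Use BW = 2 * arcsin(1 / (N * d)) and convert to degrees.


1/(N*d) = 1/(6*0.56) = 0.297619
BW = 2*arcsin(0.297619) = 34.6 degrees

34.6 degrees


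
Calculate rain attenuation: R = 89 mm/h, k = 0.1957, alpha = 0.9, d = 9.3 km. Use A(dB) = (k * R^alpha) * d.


gamma = 0.1957 * 89^0.9 = 11.118388 dB/km
A = 11.118388 * 9.3 = 103.4 dB

103.4 dB


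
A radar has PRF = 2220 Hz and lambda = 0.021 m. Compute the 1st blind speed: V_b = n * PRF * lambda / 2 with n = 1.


V_blind = 1 * 2220 * 0.021 / 2 = 23.3 m/s

23.3 m/s


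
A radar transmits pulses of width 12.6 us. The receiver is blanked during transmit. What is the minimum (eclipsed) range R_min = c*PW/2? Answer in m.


R_min = 3e8 * 12.6e-6 / 2 = 1890.0 m

1890.0 m


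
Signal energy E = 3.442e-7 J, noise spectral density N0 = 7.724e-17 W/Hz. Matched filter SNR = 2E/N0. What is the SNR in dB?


SNR_lin = 2 * 3.442e-7 / 7.724e-17 = 8.912e9
SNR_dB = 10*log10(8.912e9) = 99.5 dB

99.5 dB


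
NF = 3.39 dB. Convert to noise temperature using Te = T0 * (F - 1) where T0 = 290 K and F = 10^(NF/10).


NF_lin = 10^(3.39/10) = 2.18273
Te = 290 * (2.18273 - 1) = 343.0 K

343.0 K


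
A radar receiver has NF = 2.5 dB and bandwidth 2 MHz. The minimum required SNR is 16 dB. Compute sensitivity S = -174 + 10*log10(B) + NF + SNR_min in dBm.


10*log10(2000000.0) = 63.01
S = -174 + 63.01 + 2.5 + 16 = -92.5 dBm

-92.5 dBm


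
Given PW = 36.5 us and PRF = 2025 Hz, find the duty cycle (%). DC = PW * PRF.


DC = 36.5e-6 * 2025 * 100 = 7.39%

7.39%


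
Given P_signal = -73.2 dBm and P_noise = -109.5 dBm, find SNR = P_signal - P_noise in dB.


SNR = -73.2 - (-109.5) = 36.3 dB

36.3 dB


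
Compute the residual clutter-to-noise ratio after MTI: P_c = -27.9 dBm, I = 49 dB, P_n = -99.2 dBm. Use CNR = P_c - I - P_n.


CNR = -27.9 - 49 - (-99.2) = 22.3 dB

22.3 dB


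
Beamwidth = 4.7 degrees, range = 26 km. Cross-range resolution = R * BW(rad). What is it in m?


BW_rad = 0.082030475
CR = 26000 * 0.082030475 = 2132.8 m

2132.8 m


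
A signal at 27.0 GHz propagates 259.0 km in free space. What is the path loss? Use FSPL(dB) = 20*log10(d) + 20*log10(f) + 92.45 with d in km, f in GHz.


20*log10(259.0) = 48.27
20*log10(27.0) = 28.63
FSPL = 169.3 dB

169.3 dB


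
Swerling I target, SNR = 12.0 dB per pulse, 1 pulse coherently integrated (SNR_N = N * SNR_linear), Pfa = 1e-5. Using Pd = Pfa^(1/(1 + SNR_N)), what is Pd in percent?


SNR_lin = 10^(12.0/10) = 15.84893
SNR_N = 1 * 15.84893 = 15.84893
1/(1 + SNR_N) = 1/16.84893 = 0.0593509
Pd = (1e-5)^0.0593509 = 0.50495
Pd = 50.5%

50.5%


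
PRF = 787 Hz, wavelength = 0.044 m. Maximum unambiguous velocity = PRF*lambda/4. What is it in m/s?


V_ua = 787 * 0.044 / 4 = 8.7 m/s

8.7 m/s


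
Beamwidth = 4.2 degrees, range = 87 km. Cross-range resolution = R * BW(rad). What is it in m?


BW_rad = 0.073303829
CR = 87000 * 0.073303829 = 6377.4 m

6377.4 m


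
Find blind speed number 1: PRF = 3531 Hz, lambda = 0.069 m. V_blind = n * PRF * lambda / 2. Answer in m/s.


V_blind = 1 * 3531 * 0.069 / 2 = 121.8 m/s

121.8 m/s


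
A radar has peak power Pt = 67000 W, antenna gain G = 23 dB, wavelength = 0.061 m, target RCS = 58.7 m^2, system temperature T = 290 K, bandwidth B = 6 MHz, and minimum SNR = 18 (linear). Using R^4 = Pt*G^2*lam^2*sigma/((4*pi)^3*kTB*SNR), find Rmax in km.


G_lin = 10^(23/10) = 199.526231
R^4 = 67000 * 199.526231^2 * 0.061^2 * 58.7 / ((4*pi)^3 * 1.38e-23 * 290 * 6000000.0 * 18)
R^4 = 6.7927e17 m^4
R_max = (6.7927e17)^(1/4) = 28708.5 m = 28.7 km

28.7 km


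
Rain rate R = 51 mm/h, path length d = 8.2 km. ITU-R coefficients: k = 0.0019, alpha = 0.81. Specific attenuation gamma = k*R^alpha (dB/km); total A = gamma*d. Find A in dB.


gamma = 0.0019 * 51^0.81 = 0.045908 dB/km
A = 0.045908 * 8.2 = 0.38 dB

0.38 dB


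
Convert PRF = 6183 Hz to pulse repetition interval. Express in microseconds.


PRI = 1/6183 = 0.0001617338 s = 161.7 us

161.7 us


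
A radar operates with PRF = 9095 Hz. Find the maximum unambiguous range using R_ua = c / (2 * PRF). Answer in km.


R_ua = 3e8 / (2 * 9095) = 16492.6 m = 16.5 km

16.5 km


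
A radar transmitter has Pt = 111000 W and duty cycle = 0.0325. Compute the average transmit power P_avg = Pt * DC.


P_avg = 111000 * 0.0325 = 3607.5 W

3607.5 W


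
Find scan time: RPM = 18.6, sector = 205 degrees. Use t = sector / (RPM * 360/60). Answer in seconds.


t = 205 / (18.6 * 360) * 60 = 1.84 s

1.84 s


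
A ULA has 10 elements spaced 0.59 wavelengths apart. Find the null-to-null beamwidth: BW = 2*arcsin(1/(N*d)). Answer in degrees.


1/(N*d) = 1/(10*0.59) = 0.169492
BW = 2*arcsin(0.169492) = 19.5 degrees

19.5 degrees


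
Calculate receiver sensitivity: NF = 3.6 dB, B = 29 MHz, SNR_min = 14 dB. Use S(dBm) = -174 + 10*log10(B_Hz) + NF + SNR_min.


10*log10(29000000.0) = 74.62
S = -174 + 74.62 + 3.6 + 14 = -81.8 dBm

-81.8 dBm


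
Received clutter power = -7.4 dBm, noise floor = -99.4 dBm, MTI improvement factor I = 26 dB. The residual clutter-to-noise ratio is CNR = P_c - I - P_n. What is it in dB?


CNR = -7.4 - 26 - (-99.4) = 66.0 dB

66.0 dB


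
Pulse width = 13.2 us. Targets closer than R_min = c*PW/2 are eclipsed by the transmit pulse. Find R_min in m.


R_min = 3e8 * 13.2e-6 / 2 = 1980.0 m

1980.0 m


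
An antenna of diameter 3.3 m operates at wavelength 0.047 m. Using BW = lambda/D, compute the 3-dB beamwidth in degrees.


BW_rad = 0.047 / 3.3 = 0.014242
BW_deg = 0.82 degrees

0.82 degrees


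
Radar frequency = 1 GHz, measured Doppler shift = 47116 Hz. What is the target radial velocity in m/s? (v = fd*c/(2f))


v = 47116 * 3e8 / (2 * 1000000000.0) = 7067.4 m/s

7067.4 m/s


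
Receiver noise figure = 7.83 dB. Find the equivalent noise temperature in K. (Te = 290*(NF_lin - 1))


NF_lin = 10^(7.83/10) = 6.067363
Te = 290 * (6.067363 - 1) = 1469.5 K

1469.5 K


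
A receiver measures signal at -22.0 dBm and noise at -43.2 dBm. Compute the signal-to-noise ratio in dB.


SNR = -22.0 - (-43.2) = 21.2 dB

21.2 dB


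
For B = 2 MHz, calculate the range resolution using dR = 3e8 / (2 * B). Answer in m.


dR = 3e8 / (2 * 2000000.0) = 75.0 m

75.0 m


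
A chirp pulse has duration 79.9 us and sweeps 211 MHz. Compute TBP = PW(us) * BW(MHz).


TBP = 79.9 * 211 = 16858.9

16858.9


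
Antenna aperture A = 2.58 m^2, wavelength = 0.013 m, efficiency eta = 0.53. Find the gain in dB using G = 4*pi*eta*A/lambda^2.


G_linear = 4*pi*0.53*2.58/0.013^2 = 101676.07
G_dB = 10*log10(101676.07) = 50.1 dB

50.1 dB


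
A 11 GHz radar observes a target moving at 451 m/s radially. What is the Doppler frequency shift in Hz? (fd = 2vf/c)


fd = 2 * 451 * 11000000000.0 / 3e8 = 33073.3 Hz

33073.3 Hz


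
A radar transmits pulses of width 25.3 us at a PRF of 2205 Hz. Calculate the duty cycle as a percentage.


DC = 25.3e-6 * 2205 * 100 = 5.58%

5.58%


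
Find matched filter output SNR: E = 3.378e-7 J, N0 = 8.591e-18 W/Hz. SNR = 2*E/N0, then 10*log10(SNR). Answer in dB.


SNR_lin = 2 * 3.378e-7 / 8.591e-18 = 7.864e10
SNR_dB = 10*log10(7.864e10) = 109.0 dB

109.0 dB


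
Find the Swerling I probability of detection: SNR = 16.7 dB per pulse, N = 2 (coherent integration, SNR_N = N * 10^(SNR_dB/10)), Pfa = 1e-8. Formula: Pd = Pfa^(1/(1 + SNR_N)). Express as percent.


SNR_lin = 10^(16.7/10) = 46.77351
SNR_N = 2 * 46.77351 = 93.54702
1/(1 + SNR_N) = 1/94.54702 = 0.0105767
Pd = (1e-8)^0.0105767 = 0.82297
Pd = 82.3%

82.3%


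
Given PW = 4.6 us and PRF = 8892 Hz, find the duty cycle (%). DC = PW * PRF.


DC = 4.6e-6 * 8892 * 100 = 4.09%

4.09%


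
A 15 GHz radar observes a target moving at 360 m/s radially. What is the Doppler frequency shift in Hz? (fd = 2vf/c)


fd = 2 * 360 * 15000000000.0 / 3e8 = 36000.0 Hz

36000.0 Hz


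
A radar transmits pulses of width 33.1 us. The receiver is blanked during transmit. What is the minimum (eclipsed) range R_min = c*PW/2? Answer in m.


R_min = 3e8 * 33.1e-6 / 2 = 4965.0 m

4965.0 m


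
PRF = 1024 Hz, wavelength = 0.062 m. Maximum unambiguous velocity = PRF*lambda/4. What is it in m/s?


V_ua = 1024 * 0.062 / 4 = 15.9 m/s

15.9 m/s


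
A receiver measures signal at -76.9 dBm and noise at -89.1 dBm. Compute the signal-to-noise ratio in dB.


SNR = -76.9 - (-89.1) = 12.2 dB

12.2 dB


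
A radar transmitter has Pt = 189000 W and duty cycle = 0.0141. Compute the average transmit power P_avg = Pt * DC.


P_avg = 189000 * 0.0141 = 2664.9 W

2664.9 W


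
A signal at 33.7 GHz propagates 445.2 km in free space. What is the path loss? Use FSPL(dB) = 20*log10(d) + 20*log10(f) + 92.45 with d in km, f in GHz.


20*log10(445.2) = 52.97
20*log10(33.7) = 30.55
FSPL = 176.0 dB

176.0 dB


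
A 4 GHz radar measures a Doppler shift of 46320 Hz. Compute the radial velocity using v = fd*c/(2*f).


v = 46320 * 3e8 / (2 * 4000000000.0) = 1737.0 m/s

1737.0 m/s


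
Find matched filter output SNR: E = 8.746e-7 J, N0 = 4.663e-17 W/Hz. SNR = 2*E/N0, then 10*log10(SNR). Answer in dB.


SNR_lin = 2 * 8.746e-7 / 4.663e-17 = 3.751e10
SNR_dB = 10*log10(3.751e10) = 105.7 dB

105.7 dB


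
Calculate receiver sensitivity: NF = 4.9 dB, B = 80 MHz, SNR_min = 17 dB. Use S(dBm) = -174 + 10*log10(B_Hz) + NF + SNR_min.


10*log10(80000000.0) = 79.03
S = -174 + 79.03 + 4.9 + 17 = -73.1 dBm

-73.1 dBm


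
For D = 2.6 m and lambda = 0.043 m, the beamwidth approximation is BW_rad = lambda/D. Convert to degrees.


BW_rad = 0.043 / 2.6 = 0.016538
BW_deg = 0.95 degrees

0.95 degrees


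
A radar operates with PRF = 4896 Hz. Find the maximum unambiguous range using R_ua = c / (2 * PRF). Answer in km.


R_ua = 3e8 / (2 * 4896) = 30637.3 m = 30.6 km

30.6 km


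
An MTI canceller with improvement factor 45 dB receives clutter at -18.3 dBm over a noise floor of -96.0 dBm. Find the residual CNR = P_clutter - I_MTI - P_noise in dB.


CNR = -18.3 - 45 - (-96.0) = 32.7 dB

32.7 dB


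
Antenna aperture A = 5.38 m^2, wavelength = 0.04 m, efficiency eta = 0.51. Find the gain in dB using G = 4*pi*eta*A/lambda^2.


G_linear = 4*pi*0.51*5.38/0.04^2 = 21549.75
G_dB = 10*log10(21549.75) = 43.3 dB

43.3 dB


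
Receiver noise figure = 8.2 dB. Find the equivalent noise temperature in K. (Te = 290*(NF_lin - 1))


NF_lin = 10^(8.2/10) = 6.606934
Te = 290 * (6.606934 - 1) = 1626.0 K

1626.0 K


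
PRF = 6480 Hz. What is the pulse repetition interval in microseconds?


PRI = 1/6480 = 0.000154321 s = 154.3 us

154.3 us


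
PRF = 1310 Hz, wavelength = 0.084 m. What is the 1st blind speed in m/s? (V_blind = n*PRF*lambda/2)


V_blind = 1 * 1310 * 0.084 / 2 = 55.0 m/s

55.0 m/s


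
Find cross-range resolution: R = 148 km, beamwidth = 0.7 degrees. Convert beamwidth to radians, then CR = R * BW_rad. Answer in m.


BW_rad = 0.012217305
CR = 148000 * 0.012217305 = 1808.2 m

1808.2 m


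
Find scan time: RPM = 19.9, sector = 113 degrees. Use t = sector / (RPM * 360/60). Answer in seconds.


t = 113 / (19.9 * 360) * 60 = 0.95 s

0.95 s


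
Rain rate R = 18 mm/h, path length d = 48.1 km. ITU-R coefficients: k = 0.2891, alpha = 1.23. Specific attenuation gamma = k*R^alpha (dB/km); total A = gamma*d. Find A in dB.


gamma = 0.2891 * 18^1.23 = 10.11657 dB/km
A = 10.11657 * 48.1 = 486.61 dB

486.61 dB


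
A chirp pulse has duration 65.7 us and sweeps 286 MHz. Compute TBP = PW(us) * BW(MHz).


TBP = 65.7 * 286 = 18790.2

18790.2


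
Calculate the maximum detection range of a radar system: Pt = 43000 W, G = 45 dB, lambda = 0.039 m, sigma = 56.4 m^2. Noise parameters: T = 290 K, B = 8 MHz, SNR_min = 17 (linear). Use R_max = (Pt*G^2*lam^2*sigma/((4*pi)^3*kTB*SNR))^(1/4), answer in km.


G_lin = 10^(45/10) = 31622.776602
R^4 = 43000 * 31622.776602^2 * 0.039^2 * 56.4 / ((4*pi)^3 * 1.38e-23 * 290 * 8000000.0 * 17)
R^4 = 3.41532e21 m^4
R_max = (3.41532e21)^(1/4) = 241745.2 m = 241.7 km

241.7 km


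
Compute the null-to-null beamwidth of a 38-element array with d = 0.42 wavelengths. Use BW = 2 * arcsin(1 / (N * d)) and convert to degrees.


1/(N*d) = 1/(38*0.42) = 0.062657
BW = 2*arcsin(0.062657) = 7.2 degrees

7.2 degrees


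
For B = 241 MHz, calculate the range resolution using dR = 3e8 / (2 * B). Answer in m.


dR = 3e8 / (2 * 241000000.0) = 0.62 m

0.62 m


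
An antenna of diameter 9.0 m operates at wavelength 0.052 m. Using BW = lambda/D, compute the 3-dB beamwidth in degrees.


BW_rad = 0.052 / 9.0 = 0.005778
BW_deg = 0.33 degrees

0.33 degrees


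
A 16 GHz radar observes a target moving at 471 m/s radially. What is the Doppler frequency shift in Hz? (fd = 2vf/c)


fd = 2 * 471 * 16000000000.0 / 3e8 = 50240.0 Hz

50240.0 Hz


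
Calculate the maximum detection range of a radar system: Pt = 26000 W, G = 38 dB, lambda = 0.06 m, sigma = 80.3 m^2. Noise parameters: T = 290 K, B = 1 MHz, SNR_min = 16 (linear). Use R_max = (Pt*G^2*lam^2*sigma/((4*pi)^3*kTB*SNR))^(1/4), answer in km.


G_lin = 10^(38/10) = 6309.573445
R^4 = 26000 * 6309.573445^2 * 0.06^2 * 80.3 / ((4*pi)^3 * 1.38e-23 * 290 * 1000000.0 * 16)
R^4 = 2.35486e21 m^4
R_max = (2.35486e21)^(1/4) = 220288.2 m = 220.3 km

220.3 km


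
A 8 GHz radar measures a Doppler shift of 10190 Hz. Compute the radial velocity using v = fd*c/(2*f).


v = 10190 * 3e8 / (2 * 8000000000.0) = 191.1 m/s

191.1 m/s


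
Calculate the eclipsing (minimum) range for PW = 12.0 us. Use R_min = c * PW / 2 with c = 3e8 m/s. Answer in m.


R_min = 3e8 * 12.0e-6 / 2 = 1800.0 m

1800.0 m


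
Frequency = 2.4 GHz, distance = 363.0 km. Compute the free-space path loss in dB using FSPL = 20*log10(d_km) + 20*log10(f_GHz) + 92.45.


20*log10(363.0) = 51.2
20*log10(2.4) = 7.6
FSPL = 151.3 dB

151.3 dB


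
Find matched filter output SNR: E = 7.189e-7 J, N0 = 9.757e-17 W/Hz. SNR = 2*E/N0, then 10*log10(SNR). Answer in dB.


SNR_lin = 2 * 7.189e-7 / 9.757e-17 = 1.474e10
SNR_dB = 10*log10(1.474e10) = 101.7 dB

101.7 dB


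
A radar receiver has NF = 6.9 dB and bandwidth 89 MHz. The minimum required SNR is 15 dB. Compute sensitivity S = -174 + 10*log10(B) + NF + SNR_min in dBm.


10*log10(89000000.0) = 79.49
S = -174 + 79.49 + 6.9 + 15 = -72.6 dBm

-72.6 dBm


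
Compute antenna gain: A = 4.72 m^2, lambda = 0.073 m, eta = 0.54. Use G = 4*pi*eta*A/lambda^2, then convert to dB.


G_linear = 4*pi*0.54*4.72/0.073^2 = 6010.35
G_dB = 10*log10(6010.35) = 37.8 dB

37.8 dB


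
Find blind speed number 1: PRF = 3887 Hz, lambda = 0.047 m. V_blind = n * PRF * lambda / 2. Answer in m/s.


V_blind = 1 * 3887 * 0.047 / 2 = 91.3 m/s

91.3 m/s


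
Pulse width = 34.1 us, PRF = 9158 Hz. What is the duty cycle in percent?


DC = 34.1e-6 * 9158 * 100 = 31.23%

31.23%


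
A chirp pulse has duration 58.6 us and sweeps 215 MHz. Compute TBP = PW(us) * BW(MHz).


TBP = 58.6 * 215 = 12599.0

12599.0


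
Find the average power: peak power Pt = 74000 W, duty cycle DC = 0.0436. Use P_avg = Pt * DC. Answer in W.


P_avg = 74000 * 0.0436 = 3226.4 W

3226.4 W


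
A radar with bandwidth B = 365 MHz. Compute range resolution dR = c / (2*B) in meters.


dR = 3e8 / (2 * 365000000.0) = 0.41 m

0.41 m


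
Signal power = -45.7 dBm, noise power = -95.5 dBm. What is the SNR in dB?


SNR = -45.7 - (-95.5) = 49.8 dB

49.8 dB


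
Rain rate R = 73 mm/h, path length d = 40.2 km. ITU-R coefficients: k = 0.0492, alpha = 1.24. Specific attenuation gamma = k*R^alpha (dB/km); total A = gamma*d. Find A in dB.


gamma = 0.0492 * 73^1.24 = 10.057394 dB/km
A = 10.057394 * 40.2 = 404.31 dB

404.31 dB


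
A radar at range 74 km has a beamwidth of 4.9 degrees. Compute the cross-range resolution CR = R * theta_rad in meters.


BW_rad = 0.085521133
CR = 74000 * 0.085521133 = 6328.6 m

6328.6 m


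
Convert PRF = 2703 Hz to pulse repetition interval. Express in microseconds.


PRI = 1/2703 = 0.0003699593 s = 370.0 us

370.0 us


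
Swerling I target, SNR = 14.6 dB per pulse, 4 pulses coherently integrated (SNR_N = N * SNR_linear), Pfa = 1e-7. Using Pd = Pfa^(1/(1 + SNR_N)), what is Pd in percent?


SNR_lin = 10^(14.6/10) = 28.84032
SNR_N = 4 * 28.84032 = 115.36128
1/(1 + SNR_N) = 1/116.36128 = 0.0085939
Pd = (1e-7)^0.0085939 = 0.87065
Pd = 87.1%

87.1%


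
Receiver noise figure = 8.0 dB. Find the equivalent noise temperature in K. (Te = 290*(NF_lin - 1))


NF_lin = 10^(8.0/10) = 6.309573
Te = 290 * (6.309573 - 1) = 1539.8 K

1539.8 K


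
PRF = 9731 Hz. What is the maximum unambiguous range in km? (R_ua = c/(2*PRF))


R_ua = 3e8 / (2 * 9731) = 15414.7 m = 15.4 km

15.4 km


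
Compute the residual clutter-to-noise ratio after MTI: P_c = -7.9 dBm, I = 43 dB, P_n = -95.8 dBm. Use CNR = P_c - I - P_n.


CNR = -7.9 - 43 - (-95.8) = 44.9 dB

44.9 dB


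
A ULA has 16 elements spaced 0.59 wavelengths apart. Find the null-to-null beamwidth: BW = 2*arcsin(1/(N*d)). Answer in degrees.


1/(N*d) = 1/(16*0.59) = 0.105932
BW = 2*arcsin(0.105932) = 12.2 degrees

12.2 degrees


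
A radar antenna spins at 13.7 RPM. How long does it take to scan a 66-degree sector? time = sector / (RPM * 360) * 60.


t = 66 / (13.7 * 360) * 60 = 0.8 s

0.8 s


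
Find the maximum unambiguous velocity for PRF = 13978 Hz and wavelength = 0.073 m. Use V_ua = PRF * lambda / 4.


V_ua = 13978 * 0.073 / 4 = 255.1 m/s

255.1 m/s


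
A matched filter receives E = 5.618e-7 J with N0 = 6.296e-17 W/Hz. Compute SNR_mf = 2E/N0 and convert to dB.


SNR_lin = 2 * 5.618e-7 / 6.296e-17 = 1.785e10
SNR_dB = 10*log10(1.785e10) = 102.5 dB

102.5 dB


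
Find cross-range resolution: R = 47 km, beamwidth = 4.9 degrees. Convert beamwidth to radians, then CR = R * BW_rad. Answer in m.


BW_rad = 0.085521133
CR = 47000 * 0.085521133 = 4019.5 m

4019.5 m


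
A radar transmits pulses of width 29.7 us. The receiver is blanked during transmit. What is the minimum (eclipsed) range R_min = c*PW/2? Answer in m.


R_min = 3e8 * 29.7e-6 / 2 = 4455.0 m

4455.0 m


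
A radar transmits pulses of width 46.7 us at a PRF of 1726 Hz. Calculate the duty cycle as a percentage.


DC = 46.7e-6 * 1726 * 100 = 8.06%

8.06%


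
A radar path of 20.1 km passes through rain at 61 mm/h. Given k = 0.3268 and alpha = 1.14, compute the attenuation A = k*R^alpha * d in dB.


gamma = 0.3268 * 61^1.14 = 35.445251 dB/km
A = 35.445251 * 20.1 = 712.45 dB

712.45 dB


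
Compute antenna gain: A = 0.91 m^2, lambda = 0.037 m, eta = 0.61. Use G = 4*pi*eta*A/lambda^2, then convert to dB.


G_linear = 4*pi*0.61*0.91/0.037^2 = 5095.39
G_dB = 10*log10(5095.39) = 37.1 dB

37.1 dB


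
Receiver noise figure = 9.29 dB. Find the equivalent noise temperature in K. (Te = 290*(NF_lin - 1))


NF_lin = 10^(9.29/10) = 8.491805
Te = 290 * (8.491805 - 1) = 2172.6 K

2172.6 K


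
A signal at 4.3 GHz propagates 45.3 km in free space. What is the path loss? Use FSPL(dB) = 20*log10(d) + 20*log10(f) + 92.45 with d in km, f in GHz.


20*log10(45.3) = 33.12
20*log10(4.3) = 12.67
FSPL = 138.2 dB

138.2 dB


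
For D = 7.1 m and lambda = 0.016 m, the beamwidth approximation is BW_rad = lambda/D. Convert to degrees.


BW_rad = 0.016 / 7.1 = 0.002254
BW_deg = 0.13 degrees

0.13 degrees


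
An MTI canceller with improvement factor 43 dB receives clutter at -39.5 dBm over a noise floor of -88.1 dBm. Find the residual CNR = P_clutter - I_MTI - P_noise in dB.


CNR = -39.5 - 43 - (-88.1) = 5.6 dB

5.6 dB


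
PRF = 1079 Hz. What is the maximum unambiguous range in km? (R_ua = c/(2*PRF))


R_ua = 3e8 / (2 * 1079) = 139017.6 m = 139.0 km

139.0 km


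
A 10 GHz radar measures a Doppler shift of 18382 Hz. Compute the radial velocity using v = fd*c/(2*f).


v = 18382 * 3e8 / (2 * 10000000000.0) = 275.7 m/s

275.7 m/s


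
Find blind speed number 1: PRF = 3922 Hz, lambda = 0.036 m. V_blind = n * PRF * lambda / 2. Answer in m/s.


V_blind = 1 * 3922 * 0.036 / 2 = 70.6 m/s

70.6 m/s


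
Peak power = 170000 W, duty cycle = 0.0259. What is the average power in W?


P_avg = 170000 * 0.0259 = 4403.0 W

4403.0 W


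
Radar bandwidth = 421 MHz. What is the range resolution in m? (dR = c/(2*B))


dR = 3e8 / (2 * 421000000.0) = 0.36 m

0.36 m


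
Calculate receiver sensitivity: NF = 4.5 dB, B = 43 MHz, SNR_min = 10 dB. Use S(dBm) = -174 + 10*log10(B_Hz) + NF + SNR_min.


10*log10(43000000.0) = 76.33
S = -174 + 76.33 + 4.5 + 10 = -83.2 dBm

-83.2 dBm


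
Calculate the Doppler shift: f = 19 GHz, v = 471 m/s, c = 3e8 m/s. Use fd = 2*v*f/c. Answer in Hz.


fd = 2 * 471 * 19000000000.0 / 3e8 = 59660.0 Hz

59660.0 Hz


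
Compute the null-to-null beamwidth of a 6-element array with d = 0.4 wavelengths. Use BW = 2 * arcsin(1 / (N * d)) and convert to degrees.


1/(N*d) = 1/(6*0.4) = 0.416667
BW = 2*arcsin(0.416667) = 49.2 degrees

49.2 degrees


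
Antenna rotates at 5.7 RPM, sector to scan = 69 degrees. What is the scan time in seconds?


t = 69 / (5.7 * 360) * 60 = 2.02 s

2.02 s


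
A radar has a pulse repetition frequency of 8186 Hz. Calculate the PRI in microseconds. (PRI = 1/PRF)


PRI = 1/8186 = 0.0001221598 s = 122.2 us

122.2 us


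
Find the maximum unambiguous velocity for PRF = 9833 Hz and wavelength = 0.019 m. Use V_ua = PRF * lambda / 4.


V_ua = 9833 * 0.019 / 4 = 46.7 m/s

46.7 m/s


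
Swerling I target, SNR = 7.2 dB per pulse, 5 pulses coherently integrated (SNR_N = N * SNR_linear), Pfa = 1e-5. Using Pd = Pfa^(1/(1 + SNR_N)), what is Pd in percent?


SNR_lin = 10^(7.2/10) = 5.24807
SNR_N = 5 * 5.24807 = 26.24035
1/(1 + SNR_N) = 1/27.24035 = 0.0367102
Pd = (1e-5)^0.0367102 = 0.65531
Pd = 65.5%

65.5%


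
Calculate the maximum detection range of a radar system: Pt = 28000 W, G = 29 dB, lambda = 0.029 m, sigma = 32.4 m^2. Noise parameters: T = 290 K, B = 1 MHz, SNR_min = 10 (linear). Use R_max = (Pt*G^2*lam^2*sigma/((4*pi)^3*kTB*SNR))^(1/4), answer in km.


G_lin = 10^(29/10) = 794.328235
R^4 = 28000 * 794.328235^2 * 0.029^2 * 32.4 / ((4*pi)^3 * 1.38e-23 * 290 * 1000000.0 * 10)
R^4 = 6.06167e18 m^4
R_max = (6.06167e18)^(1/4) = 49619.0 m = 49.6 km

49.6 km


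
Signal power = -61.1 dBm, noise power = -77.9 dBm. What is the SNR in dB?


SNR = -61.1 - (-77.9) = 16.8 dB

16.8 dB


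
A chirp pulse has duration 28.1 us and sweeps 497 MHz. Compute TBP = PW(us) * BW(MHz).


TBP = 28.1 * 497 = 13965.7

13965.7


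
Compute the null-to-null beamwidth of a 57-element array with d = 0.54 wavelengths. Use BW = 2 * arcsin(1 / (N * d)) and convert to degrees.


1/(N*d) = 1/(57*0.54) = 0.032489
BW = 2*arcsin(0.032489) = 3.7 degrees

3.7 degrees


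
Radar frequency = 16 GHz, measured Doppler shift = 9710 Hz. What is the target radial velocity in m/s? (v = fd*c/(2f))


v = 9710 * 3e8 / (2 * 16000000000.0) = 91.0 m/s

91.0 m/s


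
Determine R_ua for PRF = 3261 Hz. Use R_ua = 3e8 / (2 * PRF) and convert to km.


R_ua = 3e8 / (2 * 3261) = 45998.2 m = 46.0 km

46.0 km
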